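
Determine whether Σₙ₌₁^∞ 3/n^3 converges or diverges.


p-series test: Σ c/n^p converges if p > 1, diverges if p ≤ 1 (constant c > 0 doesn't affect convergence).
p = 3
3 > 1 → CONVERGES

Converges (p = 3 > 1)


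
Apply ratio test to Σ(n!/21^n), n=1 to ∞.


aₙ = n!/21^n
a_{n+1}/aₙ = (n+1)!/21^(n+1) × 21^n/n!
= (n+1)/21
L = lim(n→∞) (n+1)/21 = ∞
L > 1 → series DIVERGES

Diverges (ratio test: L = ∞ > 1)


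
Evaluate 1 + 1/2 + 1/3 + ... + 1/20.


H_20 = 1/1 + 1/2 + 1/3 + ... + 1/20
= 55835135/15519504
≈ 3.5977

H_20 = 55835135/15519504 ≈ 3.5977


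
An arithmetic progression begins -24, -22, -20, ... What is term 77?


aₙ = a₁ + (n-1)d
= -24 + (77-1)×2
= -24 + 152
= 128

a_77 = 128


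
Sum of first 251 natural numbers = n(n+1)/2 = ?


n(n+1)/2 = 251×252/2 = 63252/2 = 31626

Σk = 31626


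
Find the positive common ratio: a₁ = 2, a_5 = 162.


r^(n-1) = aₙ/a₁
r^4 = 162/2 = 81
r = 81^(1/4)
= ±3; taking r > 0 gives r = 3

r = 3


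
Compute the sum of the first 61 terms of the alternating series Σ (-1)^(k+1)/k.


S = 1 - 1/2 + 1/3 - 1/4 + 1/5 - 1/6 + 1/7 - 1/8 ± ...
= 0.7013
(Full series converges to +ln(2) ≈ +0.6931)

S_61 = 0.7013


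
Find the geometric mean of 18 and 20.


GM = √(18×20) = √360 = 18.9737

GM = 18.9737


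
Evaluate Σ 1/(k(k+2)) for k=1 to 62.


1/(k(k+2)) = (1/2)·(1/k - 1/(k+2)) (partial fractions)
Telescoping: Σ = (1/2)·(1 + 1/2 - 1/63 - 1/64) = 5921/8064

Sum = 5921/8064


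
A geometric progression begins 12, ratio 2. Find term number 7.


aₙ = a₁·r^(n-1)
= 12×2^6
= 12×64
= 768

a_7 = 768


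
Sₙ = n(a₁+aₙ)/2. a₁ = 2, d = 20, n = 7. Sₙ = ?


aₙ = 2 + (7-1)×20 = 122
Sₙ = n(a₁+aₙ)/2 = 7×(2+122)/2
= 7×124/2 = 434

S_7 = 434


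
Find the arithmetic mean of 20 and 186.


AM = (20 + 186)/2 = 206/2 = 103

AM = 103


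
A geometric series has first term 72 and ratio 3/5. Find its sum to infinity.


S∞ = a₁/(1-r) = 72/(1 - 3/5)
= 72/(2/5)
= 180

S∞ = 180


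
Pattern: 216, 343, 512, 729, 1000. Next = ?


Pattern: perfect cubes: n³
Terms: 216, 343, 512, 729, 1000
Next term = 1331

Next term = 1331


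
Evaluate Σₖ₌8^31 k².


Σₖ₌8^31 k² = Σₖ₌₁^31 k² − Σₖ₌₁^7 k²
= 31·32·63/6 − 7·8·15/6
= 10416 − 140 = 10276

Σk² = 10276


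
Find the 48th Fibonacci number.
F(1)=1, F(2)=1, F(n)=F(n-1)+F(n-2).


Fibonacci sequence: 1, 1, 2, 3, 5, 8, 13, 21, 34, 55, 89, ...
F(48) = 4807526976

F(48) = 4807526976


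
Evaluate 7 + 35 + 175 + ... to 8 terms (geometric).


Sₙ = 7×(5^8 - 1)/(5 - 1)
= 7×(390625 - 1)/4
= 7×390624/4
= 683592

S_8 = 683592


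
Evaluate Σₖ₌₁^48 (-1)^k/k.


S = -1 + 1/2 - 1/3 + 1/4 - 1/5 + 1/6 - 1/7 + 1/8 ± ...
= -0.6828
(Full series converges to -ln(2) ≈ -0.6931)

S_48 = -0.6828


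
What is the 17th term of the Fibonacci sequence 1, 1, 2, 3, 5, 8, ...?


Fibonacci sequence: 1, 1, 2, 3, 5, 8, 13, 21, 34, 55, 89, ...
F(17) = 1597

F(17) = 1597


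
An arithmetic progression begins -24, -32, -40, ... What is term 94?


aₙ = a₁ + (n-1)d
= -24 + (94-1)×-8
= -24 - 744
= -768

a_94 = -768


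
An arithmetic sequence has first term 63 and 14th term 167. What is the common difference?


d = (aₙ - a₁)/(n-1)
= (167 - 63)/(14-1)
= 104/13 = 8

d = 8


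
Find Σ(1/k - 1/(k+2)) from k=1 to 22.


Telescoping with gap 2: two head and two tail terms survive.
= (1 + 1/2) - (1/23 + 1/24)
= 3/2 - 1/23 - 1/24 = 781/552

Sum = 781/552


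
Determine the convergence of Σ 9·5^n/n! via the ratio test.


aₙ = 9·5^n/n!
a_{n+1}/aₙ = 5^(n+1)/(n+1)! × n!/5^n  (constant 9 cancels)
= 5/(n+1)
L = lim(n→∞) 5/(n+1) = 0
L < 1 → series CONVERGES

Converges (ratio test: L = 0 < 1)


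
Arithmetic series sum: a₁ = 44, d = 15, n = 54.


aₙ = 44 + (54-1)×15 = 839
Sₙ = n(a₁+aₙ)/2 = 54×(44+839)/2
= 54×883/2 = 23841

S_54 = 23841


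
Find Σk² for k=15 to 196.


Σₖ₌15^196 k² = Σₖ₌₁^196 k² − Σₖ₌₁^14 k²
= 196·197·393/6 − 14·15·29/6
= 2529086 − 1015 = 2528071

Σk² = 2528071


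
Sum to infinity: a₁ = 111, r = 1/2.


S∞ = a₁/(1-r) = 111/(1 - 1/2)
= 111/(1/2)
= 222

S∞ = 222


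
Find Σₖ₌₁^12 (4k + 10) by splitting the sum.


Σ(4k+10) = 4·Σk + 10·n
= 4·78 + 10·12
= 312 + 120 = 432

Σ = 432


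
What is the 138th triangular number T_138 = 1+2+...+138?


n(n+1)/2 = 138×139/2 = 19182/2 = 9591

Σk = 9591


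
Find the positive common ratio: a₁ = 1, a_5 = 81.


r^(n-1) = aₙ/a₁
r^4 = 81/1 = 81
r = 81^(1/4)
= ±3; taking r > 0 gives r = 3

r = 3


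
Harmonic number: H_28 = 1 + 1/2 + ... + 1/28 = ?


H_28 = 1/1 + 1/2 + 1/3 + ... + 1/28
= 315404588903/80313433200
≈ 3.9272

H_28 = 315404588903/80313433200 ≈ 3.9272


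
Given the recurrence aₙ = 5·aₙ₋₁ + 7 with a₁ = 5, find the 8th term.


Computing step by step:
a_1 = 5
a_2 = 32
a_3 = 167
a_4 = 842
a_5 = 4217
a_6 = 21092
a_7 = 105467
a_8 = 527342


a_8 = 527342


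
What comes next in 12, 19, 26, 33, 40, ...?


Pattern: arithmetic (d=7)
Terms: 12, 19, 26, 33, 40
Next term = 47

Next term = 47


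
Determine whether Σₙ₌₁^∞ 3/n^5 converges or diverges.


p-series test: Σ c/n^p converges if p > 1, diverges if p ≤ 1 (constant c > 0 doesn't affect convergence).
p = 5
5 > 1 → CONVERGES

Converges (p = 5 > 1)


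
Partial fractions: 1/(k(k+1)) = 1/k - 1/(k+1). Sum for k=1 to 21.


1/(k(k+1)) = 1/k - 1/(k+1) (partial fractions)
Telescoping: Σ = 1 - 1/22 = 21/22

Sum = 21/22


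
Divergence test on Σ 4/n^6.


lim(n→∞) 4/n^6 = 0
lim aₙ = 0 → nth-term test is INCONCLUSIVE
(Need other tests; this is actually a convergent p-series with p=6 > 1)

Inconclusive (lim aₙ = 0; need another test)


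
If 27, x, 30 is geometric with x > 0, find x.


GM = √(27×30) = √810 = 28.4605

GM = 28.4605


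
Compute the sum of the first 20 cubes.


n(n+1)/2 = 20×21/2 = 210
Σk³ = 210² = 44100

Σk³ = 44100


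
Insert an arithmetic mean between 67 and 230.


AM = (67 + 230)/2 = 297/2 = 148.5

AM = 148.5


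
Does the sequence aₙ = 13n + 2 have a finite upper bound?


aₙ = 13n + 2 → as n→∞, aₙ→∞
No finite upper bound exists
The sequence is UNBOUNDED

Unbounded (aₙ → ∞ as n → ∞)


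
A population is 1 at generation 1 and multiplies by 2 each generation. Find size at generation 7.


aₙ = a₁·r^(n-1)
= 1×2^6
= 1×64
= 64

a_7 = 64


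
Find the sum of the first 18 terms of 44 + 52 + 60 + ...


aₙ = 44 + (18-1)×8 = 180
Sₙ = n(a₁+aₙ)/2 = 18×(44+180)/2
= 18×224/2 = 2016

S_18 = 2016


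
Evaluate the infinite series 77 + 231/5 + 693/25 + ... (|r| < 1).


S∞ = a₁/(1-r) = 77/(1 - 3/5)
= 77/(2/5)
= 385/2

S∞ = 385/2


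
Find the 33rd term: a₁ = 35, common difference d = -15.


aₙ = a₁ + (n-1)d
= 35 + (33-1)×-15
= 35 - 480
= -445

a_33 = -445


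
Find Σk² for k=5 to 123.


Σₖ₌5^123 k² = Σₖ₌₁^123 k² − Σₖ₌₁^4 k²
= 123·124·247/6 − 4·5·9/6
= 627874 − 30 = 627844

Σk² = 627844


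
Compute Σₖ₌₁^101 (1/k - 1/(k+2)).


Telescoping with gap 2: two head and two tail terms survive.
= (1 + 1/2) - (1/102 + 1/103)
= 3/2 - 1/102 - 1/103 = 7777/5253

Sum = 7777/5253


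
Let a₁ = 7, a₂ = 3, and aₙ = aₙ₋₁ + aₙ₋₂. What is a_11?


Computing iteratively: 7, 3, 10, 13, 23, 36, 59, 95, 154, 249, 403
a_11 = 403

a_11 = 403


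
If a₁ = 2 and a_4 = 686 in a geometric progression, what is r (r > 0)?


r^(n-1) = aₙ/a₁
r^3 = 686/2 = 343
r = 343^(1/3)
= 7

r = 7


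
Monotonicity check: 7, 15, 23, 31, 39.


Differences: 8, 8, 8, 8
All differences > 0 → strictly INCREASING

Monotonically increasing


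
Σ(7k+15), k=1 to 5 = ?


Σ(7k+15) = 7·Σk + 15·n
= 7·15 + 15·5
= 105 + 75 = 180

Σ = 180


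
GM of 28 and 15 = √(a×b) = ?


GM = √(28×15) = √420 = 20.4939

GM = 20.4939


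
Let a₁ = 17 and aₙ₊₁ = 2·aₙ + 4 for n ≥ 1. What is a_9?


Computing step by step:
a_1 = 17
a_2 = 38
a_3 = 80
a_4 = 164
a_5 = 332
a_6 = 668
a_7 = 1340
a_8 = 2684
a_9 = 5372


a_9 = 5372


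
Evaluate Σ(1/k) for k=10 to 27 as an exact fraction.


Σₖ₌10^27 1/k = 1/10 + 1/11 + 1/12 + ... + 1/27
= 85332099113/80313433200
≈ 1.0625

Sum = 85332099113/80313433200 ≈ 1.0625


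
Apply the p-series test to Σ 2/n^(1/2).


p-series test: Σ c/n^p converges if p > 1, diverges if p ≤ 1 (constant c > 0 doesn't affect convergence).
p = 1/2
1/2 ≤ 1 → DIVERGES

Diverges (p = 1/2 ≤ 1)


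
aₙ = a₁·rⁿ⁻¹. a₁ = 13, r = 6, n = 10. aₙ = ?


aₙ = a₁·r^(n-1)
= 13×6^9
= 13×10077696
= 131010048

a_10 = 131010048


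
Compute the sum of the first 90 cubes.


n(n+1)/2 = 90×91/2 = 4095
Σk³ = 4095² = 16769025

Σk³ = 16769025


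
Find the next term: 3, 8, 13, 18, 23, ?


Pattern: arithmetic (d=5)
Terms: 3, 8, 13, 18, 23
Next term = 28

Next term = 28


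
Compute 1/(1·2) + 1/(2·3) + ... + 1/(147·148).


1/(k(k+1)) = 1/k - 1/(k+1) (partial fractions)
Telescoping: Σ = 1 - 1/148 = 147/148

Sum = 147/148


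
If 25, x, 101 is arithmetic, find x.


AM = (25 + 101)/2 = 126/2 = 63

AM = 63


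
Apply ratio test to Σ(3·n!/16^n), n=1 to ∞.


aₙ = 3·n!/16^n
a_{n+1}/aₙ = (n+1)!/16^(n+1) × 16^n/n!  (constant 3 cancels)
= (n+1)/16
L = lim(n→∞) (n+1)/16 = ∞
L > 1 → series DIVERGES

Diverges (ratio test: L = ∞ > 1)


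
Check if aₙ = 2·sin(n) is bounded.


For all n, -1 ≤ sin(n) ≤ 1, so -2 ≤ 2·sin(n) ≤ 2
Lower bound: -2, Upper bound: 2
The sequence IS bounded

Bounded (-2 ≤ aₙ ≤ 2)


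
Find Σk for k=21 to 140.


Σₖ₌21^140 k = Σₖ₌₁^140 k − Σₖ₌₁^20 k
= 140·141/2 − 20·21/2
= 9870 − 210 = 9660

Σk = 9660


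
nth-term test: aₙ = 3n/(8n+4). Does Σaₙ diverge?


lim(n→∞) 3n/(8n+4) = 3/8 = 3/8  (divide numerator and denominator by n)
lim aₙ = 3/8 ≠ 0 → series DIVERGES

Diverges (lim aₙ = 3/8 ≠ 0)


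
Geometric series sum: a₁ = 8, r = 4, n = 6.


Sₙ = 8×(4^6 - 1)/(4 - 1)
= 8×(4096 - 1)/3
= 8×4095/3
= 10920

S_6 = 10920


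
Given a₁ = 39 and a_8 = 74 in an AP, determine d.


d = (aₙ - a₁)/(n-1)
= (74 - 39)/(8-1)
= 35/7 = 5

d = 5


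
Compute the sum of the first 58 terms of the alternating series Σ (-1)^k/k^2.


S = -1 + 1/4 - 1/9 + 1/16 - 1/25 + 1/36 - 1/49 + 1/64 ± ...
= -0.8223
(Full series converges to -π²/12 ≈ -0.8225)

S_58 = -0.8223


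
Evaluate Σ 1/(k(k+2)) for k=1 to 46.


1/(k(k+2)) = (1/2)·(1/k - 1/(k+2)) (partial fractions)
Telescoping: Σ = (1/2)·(1 + 1/2 - 1/47 - 1/48) = 3289/4512

Sum = 3289/4512


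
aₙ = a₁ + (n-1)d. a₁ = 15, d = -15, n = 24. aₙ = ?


aₙ = a₁ + (n-1)d
= 15 + (24-1)×-15
= 15 - 345
= -330

a_24 = -330


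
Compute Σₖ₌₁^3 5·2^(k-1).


Sₙ = 5×(2^3 - 1)/(2 - 1)
= 5×(8 - 1)/1
= 5×7/1
= 35

S_3 = 35


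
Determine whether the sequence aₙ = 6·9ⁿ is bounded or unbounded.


aₙ = 6·9ⁿ → as n→∞, aₙ→∞ (since base 9 > 1)
No finite upper bound exists
The sequence is UNBOUNDED

Unbounded (aₙ → ∞ as n → ∞)


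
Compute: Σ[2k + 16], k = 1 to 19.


Σ(2k+16) = 2·Σk + 16·n
= 2·190 + 16·19
= 380 + 304 = 684

Σ = 684


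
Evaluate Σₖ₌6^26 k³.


Σₖ₌6^26 k³ = [26·27/2]² − [5·6/2]²
= 123201 − 225 = 122976

Σk³ = 122976


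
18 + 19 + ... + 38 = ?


Σₖ₌18^38 k = Σₖ₌₁^38 k − Σₖ₌₁^17 k
= 38·39/2 − 17·18/2
= 741 − 153 = 588

Σk = 588


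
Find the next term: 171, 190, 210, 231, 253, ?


Pattern: triangular numbers: n(n+1)/2
Terms: 171, 190, 210, 231, 253
Next term = 276

Next term = 276


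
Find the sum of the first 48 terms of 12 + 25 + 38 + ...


aₙ = 12 + (48-1)×13 = 623
Sₙ = n(a₁+aₙ)/2 = 48×(12+623)/2
= 48×635/2 = 15240

S_48 = 15240


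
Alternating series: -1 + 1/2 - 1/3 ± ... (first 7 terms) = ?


S = -1 + 1/2 - 1/3 + 1/4 - 1/5 + 1/6 - 1/7
= -0.7595
(Full series converges to -ln(2) ≈ -0.6931)

S_7 = -0.7595


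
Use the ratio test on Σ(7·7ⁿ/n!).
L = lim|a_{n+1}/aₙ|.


aₙ = 7·7^n/n!
a_{n+1}/aₙ = 7^(n+1)/(n+1)! × n!/7^n  (constant 7 cancels)
= 7/(n+1)
L = lim(n→∞) 7/(n+1) = 0
L < 1 → series CONVERGES

Converges (ratio test: L = 0 < 1)


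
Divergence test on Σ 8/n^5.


lim(n→∞) 8/n^5 = 0
lim aₙ = 0 → nth-term test is INCONCLUSIVE
(Need other tests; this is actually a convergent p-series with p=5 > 1)

Inconclusive (lim aₙ = 0; need another test)


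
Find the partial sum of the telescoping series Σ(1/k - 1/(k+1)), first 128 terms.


Telescoping: adjacent terms cancel.
= 1/1 - 1/129
= 1 - 1/129 = 128/129

Sum = 128/129


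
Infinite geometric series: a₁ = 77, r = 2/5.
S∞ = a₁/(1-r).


S∞ = a₁/(1-r) = 77/(1 - 2/5)
= 77/(3/5)
= 385/3

S∞ = 385/3


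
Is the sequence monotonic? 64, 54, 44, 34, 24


Differences: -10, -10, -10, -10
All differences < 0 → strictly DECREASING

Monotonically decreasing


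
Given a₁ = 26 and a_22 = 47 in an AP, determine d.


d = (aₙ - a₁)/(n-1)
= (47 - 26)/(22-1)
= 21/21 = 1

d = 1


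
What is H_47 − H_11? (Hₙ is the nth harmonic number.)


Σₖ₌12^47 1/k = 1/12 + 1/13 + 1/14 + ... + 1/47
= 627816166374159054023/442720643463713815200
≈ 1.4181

Sum = 627816166374159054023/442720643463713815200 ≈ 1.4181


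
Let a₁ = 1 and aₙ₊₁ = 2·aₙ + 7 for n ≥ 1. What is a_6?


Computing step by step:
a_1 = 1
a_2 = 9
a_3 = 25
a_4 = 57
a_5 = 121
a_6 = 249


a_6 = 249


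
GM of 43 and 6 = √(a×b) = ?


GM = √(43×6) = √258 = 16.0624

GM = 16.0624


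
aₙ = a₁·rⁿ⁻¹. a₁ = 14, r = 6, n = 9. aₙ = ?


aₙ = a₁·r^(n-1)
= 14×6^8
= 14×1679616
= 23514624

a_9 = 23514624


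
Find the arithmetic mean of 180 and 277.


AM = (180 + 277)/2 = 457/2 = 228.5

AM = 228.5


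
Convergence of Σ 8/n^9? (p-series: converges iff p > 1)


p-series test: Σ c/n^p converges if p > 1, diverges if p ≤ 1 (constant c > 0 doesn't affect convergence).
p = 9
9 > 1 → CONVERGES

Converges (p = 9 > 1)


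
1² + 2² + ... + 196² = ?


n = 196
n(n+1)(2n+1)/6 = 196×197×393/6
= 15174516/6 = 2529086

Σk² = 2529086


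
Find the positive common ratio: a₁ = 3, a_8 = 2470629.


r^(n-1) = aₙ/a₁
r^7 = 2470629/3 = 823543
r = 823543^(1/7)
= 7

r = 7


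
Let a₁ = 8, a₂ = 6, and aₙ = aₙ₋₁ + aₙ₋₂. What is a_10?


Computing iteratively: 8, 6, 14, 20, 34, 54, 88, 142, 230, 372
a_10 = 372

a_10 = 372


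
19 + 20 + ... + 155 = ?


Σₖ₌19^155 k = Σₖ₌₁^155 k − Σₖ₌₁^18 k
= 155·156/2 − 18·19/2
= 12090 − 171 = 11919

Σk = 11919


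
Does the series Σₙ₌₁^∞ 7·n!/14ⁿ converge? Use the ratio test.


aₙ = 7·n!/14^n
a_{n+1}/aₙ = (n+1)!/14^(n+1) × 14^n/n!  (constant 7 cancels)
= (n+1)/14
L = lim(n→∞) (n+1)/14 = ∞
L > 1 → series DIVERGES

Diverges (ratio test: L = ∞ > 1)


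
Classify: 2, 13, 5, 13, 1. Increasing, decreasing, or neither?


Differences: 11, -8, 8, -12
Difference at position 1 is +11 (> 0) but position 2 is -8 (< 0) — sequence both rises and falls
→ NOT monotonic

Not monotonic


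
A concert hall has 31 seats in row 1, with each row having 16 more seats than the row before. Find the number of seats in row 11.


aₙ = a₁ + (n-1)d
= 31 + (11-1)×16
= 31 + 160
= 191

a_11 = 191


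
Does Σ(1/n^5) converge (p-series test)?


p-series test: Σ c/n^p converges if p > 1, diverges if p ≤ 1 (constant c > 0 doesn't affect convergence).
p = 5
5 > 1 → CONVERGES

Converges (p = 5 > 1)


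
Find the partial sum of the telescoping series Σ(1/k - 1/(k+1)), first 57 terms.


Telescoping: adjacent terms cancel.
= 1/1 - 1/58
= 1 - 1/58 = 57/58

Sum = 57/58


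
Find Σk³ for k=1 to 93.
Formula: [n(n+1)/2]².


n(n+1)/2 = 93×94/2 = 4371
Σk³ = 4371² = 19105641

Σk³ = 19105641


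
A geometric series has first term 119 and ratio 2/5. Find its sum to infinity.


S∞ = a₁/(1-r) = 119/(1 - 2/5)
= 119/(3/5)
= 595/3

S∞ = 595/3


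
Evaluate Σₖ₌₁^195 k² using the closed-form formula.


n = 195
n(n+1)(2n+1)/6 = 195×196×391/6
= 14944020/6 = 2490670

Σk² = 2490670


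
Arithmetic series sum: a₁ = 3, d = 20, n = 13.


aₙ = 3 + (13-1)×20 = 243
Sₙ = n(a₁+aₙ)/2 = 13×(3+243)/2
= 13×246/2 = 1599

S_13 = 1599


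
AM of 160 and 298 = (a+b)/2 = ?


AM = (160 + 298)/2 = 458/2 = 229

AM = 229


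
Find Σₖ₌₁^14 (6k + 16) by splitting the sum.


Σ(6k+16) = 6·Σk + 16·n
= 6·105 + 16·14
= 630 + 224 = 854

Σ = 854


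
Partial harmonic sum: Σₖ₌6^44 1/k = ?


Σₖ₌6^44 1/k = 1/6 + 1/7 + 1/8 + ... + 1/44
= 2811602488175143027/1345655451257488800
≈ 2.0894

Sum = 2811602488175143027/1345655451257488800 ≈ 2.0894


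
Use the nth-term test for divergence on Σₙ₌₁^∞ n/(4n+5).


lim(n→∞) n/(4n+5) = 1/4 = 1/4  (divide numerator and denominator by n)
lim aₙ = 1/4 ≠ 0 → series DIVERGES

Diverges (lim aₙ = 1/4 ≠ 0)


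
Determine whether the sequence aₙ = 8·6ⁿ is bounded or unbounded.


aₙ = 8·6ⁿ → as n→∞, aₙ→∞ (since base 6 > 1)
No finite upper bound exists
The sequence is UNBOUNDED

Unbounded (aₙ → ∞ as n → ∞)


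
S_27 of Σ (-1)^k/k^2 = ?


S = -1 + 1/4 - 1/9 + 1/16 - 1/25 + 1/36 - 1/49 + 1/64 ± ...
= -0.8231
(Full series converges to -π²/12 ≈ -0.8225)

S_27 = -0.8231


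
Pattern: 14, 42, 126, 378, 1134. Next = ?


Pattern: geometric (r=3)
Terms: 14, 42, 126, 378, 1134
Next term = 3402

Next term = 3402


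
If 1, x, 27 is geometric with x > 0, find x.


GM = √(1×27) = √27 = 5.1962

GM = 5.1962


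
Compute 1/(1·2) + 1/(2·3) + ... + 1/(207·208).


1/(k(k+1)) = 1/k - 1/(k+1) (partial fractions)
Telescoping: Σ = 1 - 1/208 = 207/208

Sum = 207/208


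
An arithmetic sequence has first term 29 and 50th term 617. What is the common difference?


d = (aₙ - a₁)/(n-1)
= (617 - 29)/(50-1)
= 588/49 = 12

d = 12


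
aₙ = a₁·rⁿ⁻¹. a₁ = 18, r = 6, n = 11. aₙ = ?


aₙ = a₁·r^(n-1)
= 18×6^10
= 18×60466176
= 1088391168

a_11 = 1088391168


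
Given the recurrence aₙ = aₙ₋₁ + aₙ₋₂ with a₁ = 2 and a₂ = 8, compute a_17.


Computing iteratively: 2, 8, 10, 18, 28, 46, 74, 120, 194, 314, 508, 822, ...
a_17 = 9116

a_17 = 9116


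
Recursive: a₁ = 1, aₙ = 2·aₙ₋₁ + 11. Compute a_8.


Computing step by step:
a_1 = 1
a_2 = 13
a_3 = 37
a_4 = 85
a_5 = 181
a_6 = 373
a_7 = 757
a_8 = 1525


a_8 = 1525


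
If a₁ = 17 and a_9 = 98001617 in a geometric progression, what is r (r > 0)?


r^(n-1) = aₙ/a₁
r^8 = 98001617/17 = 5764801
r = 5764801^(1/8)
= ±7; taking r > 0 gives r = 7

r = 7


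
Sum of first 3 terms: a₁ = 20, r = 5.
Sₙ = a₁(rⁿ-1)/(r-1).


Sₙ = 20×(5^3 - 1)/(5 - 1)
= 20×(125 - 1)/4
= 20×124/4
= 620

S_3 = 620


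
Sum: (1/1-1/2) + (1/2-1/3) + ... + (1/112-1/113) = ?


Telescoping: adjacent terms cancel.
= 1/1 - 1/113
= 1 - 1/113 = 112/113

Sum = 112/113


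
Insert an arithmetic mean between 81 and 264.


AM = (81 + 264)/2 = 345/2 = 172.5

AM = 172.5


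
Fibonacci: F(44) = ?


Fibonacci sequence: 1, 1, 2, 3, 5, 8, 13, 21, 34, 55, 89, ...
F(44) = 701408733

F(44) = 701408733


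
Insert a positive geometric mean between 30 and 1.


GM = √(30×1) = √30 = 5.4772

GM = 5.4772


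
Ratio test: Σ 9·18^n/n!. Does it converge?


aₙ = 9·18^n/n!
a_{n+1}/aₙ = 18^(n+1)/(n+1)! × n!/18^n  (constant 9 cancels)
= 18/(n+1)
L = lim(n→∞) 18/(n+1) = 0
L < 1 → series CONVERGES

Converges (ratio test: L = 0 < 1)


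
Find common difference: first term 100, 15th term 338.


d = (aₙ - a₁)/(n-1)
= (338 - 100)/(15-1)
= 238/14 = 17

d = 17


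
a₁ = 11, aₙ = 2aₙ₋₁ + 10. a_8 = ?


Computing step by step:
a_1 = 11
a_2 = 32
a_3 = 74
a_4 = 158
a_5 = 326
a_6 = 662
a_7 = 1334
a_8 = 2678


a_8 = 2678


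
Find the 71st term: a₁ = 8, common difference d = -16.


aₙ = a₁ + (n-1)d
= 8 + (71-1)×-16
= 8 - 1120
= -1112

a_71 = -1112


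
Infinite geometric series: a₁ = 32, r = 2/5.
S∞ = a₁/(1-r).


S∞ = a₁/(1-r) = 32/(1 - 2/5)
= 32/(3/5)
= 160/3

S∞ = 160/3


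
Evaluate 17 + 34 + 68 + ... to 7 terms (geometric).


Sₙ = 17×(2^7 - 1)/(2 - 1)
= 17×(128 - 1)/1
= 17×127/1
= 2159

S_7 = 2159


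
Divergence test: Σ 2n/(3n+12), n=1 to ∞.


lim(n→∞) 2n/(3n+12) = 2/3 = 2/3  (divide numerator and denominator by n)
lim aₙ = 2/3 ≠ 0 → series DIVERGES

Diverges (lim aₙ = 2/3 ≠ 0)


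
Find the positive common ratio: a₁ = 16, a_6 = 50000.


r^(n-1) = aₙ/a₁
r^5 = 50000/16 = 3125
r = 3125^(1/5)
= 5

r = 5


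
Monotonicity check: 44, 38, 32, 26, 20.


Differences: -6, -6, -6, -6
All differences < 0 → strictly DECREASING

Monotonically decreasing


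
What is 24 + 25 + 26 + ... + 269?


Σₖ₌24^269 k = Σₖ₌₁^269 k − Σₖ₌₁^23 k
= 269·270/2 − 23·24/2
= 36315 − 276 = 36039

Σk = 36039


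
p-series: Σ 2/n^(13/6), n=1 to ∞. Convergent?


p-series test: Σ c/n^p converges if p > 1, diverges if p ≤ 1 (constant c > 0 doesn't affect convergence).
p = 13/6
13/6 > 1 → CONVERGES

Converges (p = 13/6 > 1)


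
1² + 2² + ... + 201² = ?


n = 201
n(n+1)(2n+1)/6 = 201×202×403/6
= 16362606/6 = 2727101

Σk² = 2727101


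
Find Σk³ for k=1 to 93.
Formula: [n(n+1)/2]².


n(n+1)/2 = 93×94/2 = 4371
Σk³ = 4371² = 19105641

Σk³ = 19105641


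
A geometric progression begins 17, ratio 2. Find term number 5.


aₙ = a₁·r^(n-1)
= 17×2^4
= 17×16
= 272

a_5 = 272


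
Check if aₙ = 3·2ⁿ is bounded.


aₙ = 3·2ⁿ → as n→∞, aₙ→∞ (since base 2 > 1)
No finite upper bound exists
The sequence is UNBOUNDED

Unbounded (aₙ → ∞ as n → ∞)


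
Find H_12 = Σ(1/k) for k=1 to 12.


H_12 = 1/1 + 1/2 + 1/3 + ... + 1/12
= 86021/27720
≈ 3.1032

H_12 = 86021/27720 ≈ 3.1032


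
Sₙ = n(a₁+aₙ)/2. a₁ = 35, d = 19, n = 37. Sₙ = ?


aₙ = 35 + (37-1)×19 = 719
Sₙ = n(a₁+aₙ)/2 = 37×(35+719)/2
= 37×754/2 = 13949

S_37 = 13949


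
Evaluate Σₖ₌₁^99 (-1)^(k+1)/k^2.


S = 1 - 1/4 + 1/9 - 1/16 + 1/25 - 1/36 + 1/49 - 1/64 ± ...
= 0.8225
(Full series converges to +π²/12 ≈ +0.8225)

S_99 = 0.8225


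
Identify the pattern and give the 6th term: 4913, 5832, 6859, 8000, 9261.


Pattern: perfect cubes: n³
Terms: 4913, 5832, 6859, 8000, 9261
Next term = 10648

Next term = 10648


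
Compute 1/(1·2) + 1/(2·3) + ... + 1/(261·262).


1/(k(k+1)) = 1/k - 1/(k+1) (partial fractions)
Telescoping: Σ = 1 - 1/262 = 261/262

Sum = 261/262


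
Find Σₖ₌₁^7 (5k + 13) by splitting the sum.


Σ(5k+13) = 5·Σk + 13·n
= 5·28 + 13·7
= 140 + 91 = 231

Σ = 231


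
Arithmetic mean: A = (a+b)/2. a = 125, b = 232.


AM = (125 + 232)/2 = 357/2 = 178.5

AM = 178.5


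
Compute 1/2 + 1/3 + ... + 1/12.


Σₖ₌2^12 1/k = 1/2 + 1/3 + 1/4 + ... + 1/12
= 58301/27720
≈ 2.1032

Sum = 58301/27720 ≈ 2.1032


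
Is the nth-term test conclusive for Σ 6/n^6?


lim(n→∞) 6/n^6 = 0
lim aₙ = 0 → nth-term test is INCONCLUSIVE
(Need other tests; this is actually a convergent p-series with p=6 > 1)

Inconclusive (lim aₙ = 0; need another test)


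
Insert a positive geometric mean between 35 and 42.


GM = √(35×42) = √1470 = 38.3406

GM = 38.3406


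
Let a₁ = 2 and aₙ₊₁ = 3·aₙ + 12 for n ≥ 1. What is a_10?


Computing step by step:
a_1 = 2
a_2 = 18
a_3 = 66
a_4 = 210
a_5 = 642
a_6 = 1938
a_7 = 5826
a_8 = 17490
a_9 = 52482
a_10 = 157458


a_10 = 157458


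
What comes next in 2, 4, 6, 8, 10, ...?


Pattern: arithmetic (d=2)
Terms: 2, 4, 6, 8, 10
Next term = 12

Next term = 12


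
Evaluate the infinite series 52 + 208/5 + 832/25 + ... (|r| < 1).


S∞ = a₁/(1-r) = 52/(1 - 4/5)
= 52/(1/5)
= 260

S∞ = 260


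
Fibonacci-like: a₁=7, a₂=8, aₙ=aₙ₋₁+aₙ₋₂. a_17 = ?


Computing iteratively: 7, 8, 15, 23, 38, 61, 99, 160, 259, 419, 678, 1097, ...
a_17 = 12166

a_17 = 12166


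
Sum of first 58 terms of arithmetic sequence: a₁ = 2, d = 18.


aₙ = 2 + (58-1)×18 = 1028
Sₙ = n(a₁+aₙ)/2 = 58×(2+1028)/2
= 58×1030/2 = 29870

S_58 = 29870


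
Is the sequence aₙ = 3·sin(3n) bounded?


For all n, -1 ≤ sin(3n) ≤ 1, so -3 ≤ 3·sin(3n) ≤ 3
Lower bound: -3, Upper bound: 3
The sequence IS bounded

Bounded (-3 ≤ aₙ ≤ 3)


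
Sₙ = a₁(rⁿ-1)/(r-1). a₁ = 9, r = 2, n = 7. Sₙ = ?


Sₙ = 9×(2^7 - 1)/(2 - 1)
= 9×(128 - 1)/1
= 9×127/1
= 1143

S_7 = 1143


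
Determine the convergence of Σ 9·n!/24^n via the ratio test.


aₙ = 9·n!/24^n
a_{n+1}/aₙ = (n+1)!/24^(n+1) × 24^n/n!  (constant 9 cancels)
= (n+1)/24
L = lim(n→∞) (n+1)/24 = ∞
L > 1 → series DIVERGES

Diverges (ratio test: L = ∞ > 1)


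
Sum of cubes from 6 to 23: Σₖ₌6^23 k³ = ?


Σₖ₌6^23 k³ = [23·24/2]² − [5·6/2]²
= 76176 − 225 = 75951

Σk³ = 75951


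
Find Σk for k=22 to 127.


Σₖ₌22^127 k = Σₖ₌₁^127 k − Σₖ₌₁^21 k
= 127·128/2 − 21·22/2
= 8128 − 231 = 7897

Σk = 7897


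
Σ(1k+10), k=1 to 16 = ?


Σ(1k+10) = 1·Σk + 10·n
= 1·136 + 10·16
= 136 + 160 = 296

Σ = 296


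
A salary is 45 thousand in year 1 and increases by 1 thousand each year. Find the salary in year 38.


aₙ = a₁ + (n-1)d
= 45 + (38-1)×1
= 45 + 37
= 82

a_38 = 82


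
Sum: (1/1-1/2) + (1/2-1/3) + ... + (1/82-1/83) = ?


Telescoping: adjacent terms cancel.
= 1/1 - 1/83
= 1 - 1/83 = 82/83

Sum = 82/83


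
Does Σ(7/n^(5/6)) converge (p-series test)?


p-series test: Σ c/n^p converges if p > 1, diverges if p ≤ 1 (constant c > 0 doesn't affect convergence).
p = 5/6
5/6 ≤ 1 → DIVERGES

Diverges (p = 5/6 ≤ 1)


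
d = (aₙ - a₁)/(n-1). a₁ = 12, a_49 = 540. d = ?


d = (aₙ - a₁)/(n-1)
= (540 - 12)/(49-1)
= 528/48 = 11

d = 11


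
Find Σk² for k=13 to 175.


Σₖ₌13^175 k² = Σₖ₌₁^175 k² − Σₖ₌₁^12 k²
= 175·176·351/6 − 12·13·25/6
= 1801800 − 650 = 1801150

Σk² = 1801150


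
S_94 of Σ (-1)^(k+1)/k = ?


S = 1 - 1/2 + 1/3 - 1/4 + 1/5 - 1/6 + 1/7 - 1/8 ± ...
= 0.6879
(Full series converges to +ln(2) ≈ +0.6931)

S_94 = 0.6879


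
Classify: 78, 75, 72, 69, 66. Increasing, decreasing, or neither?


Differences: -3, -3, -3, -3
All differences < 0 → strictly DECREASING

Monotonically decreasing


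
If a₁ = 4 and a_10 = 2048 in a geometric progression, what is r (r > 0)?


r^(n-1) = aₙ/a₁
r^9 = 2048/4 = 512
r = 512^(1/9)
= 2

r = 2


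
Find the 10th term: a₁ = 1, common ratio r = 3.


aₙ = a₁·r^(n-1)
= 1×3^9
= 1×19683
= 19683

a_10 = 19683


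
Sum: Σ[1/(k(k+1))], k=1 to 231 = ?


1/(k(k+1)) = 1/k - 1/(k+1) (partial fractions)
Telescoping: Σ = 1 - 1/232 = 231/232

Sum = 231/232


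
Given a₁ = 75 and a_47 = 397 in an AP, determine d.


d = (aₙ - a₁)/(n-1)
= (397 - 75)/(47-1)
= 322/46 = 7

d = 7


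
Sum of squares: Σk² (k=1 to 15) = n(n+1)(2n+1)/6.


n = 15
n(n+1)(2n+1)/6 = 15×16×31/6
= 7440/6 = 1240

Σk² = 1240


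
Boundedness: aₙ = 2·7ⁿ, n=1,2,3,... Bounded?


aₙ = 2·7ⁿ → as n→∞, aₙ→∞ (since base 7 > 1)
No finite upper bound exists
The sequence is UNBOUNDED

Unbounded (aₙ → ∞ as n → ∞)


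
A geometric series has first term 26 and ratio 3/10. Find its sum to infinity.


S∞ = a₁/(1-r) = 26/(1 - 3/10)
= 26/(7/10)
= 260/7

S∞ = 260/7


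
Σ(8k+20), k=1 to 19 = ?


Σ(8k+20) = 8·Σk + 20·n
= 8·190 + 20·19
= 1520 + 380 = 1900

Σ = 1900


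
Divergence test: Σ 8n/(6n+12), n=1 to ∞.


lim(n→∞) 8n/(6n+12) = 8/6 = 4/3  (divide numerator and denominator by n)
lim aₙ = 4/3 ≠ 0 → series DIVERGES

Diverges (lim aₙ = 4/3 ≠ 0)


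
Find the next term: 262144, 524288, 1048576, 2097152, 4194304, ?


Pattern: powers of 2: 2ⁿ
Terms: 262144, 524288, 1048576, 2097152, 4194304
Next term = 8388608

Next term = 8388608


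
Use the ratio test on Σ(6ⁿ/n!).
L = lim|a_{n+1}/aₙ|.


aₙ = 6^n/n!
a_{n+1}/aₙ = 6^(n+1)/(n+1)! × n!/6^n
= 6/(n+1)
L = lim(n→∞) 6/(n+1) = 0
L < 1 → series CONVERGES

Converges (ratio test: L = 0 < 1)


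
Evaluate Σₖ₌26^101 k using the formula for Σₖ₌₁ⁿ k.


Σₖ₌26^101 k = Σₖ₌₁^101 k − Σₖ₌₁^25 k
= 101·102/2 − 25·26/2
= 5151 − 325 = 4826

Σk = 4826


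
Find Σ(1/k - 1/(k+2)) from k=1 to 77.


Telescoping with gap 2: two head and two tail terms survive.
= (1 + 1/2) - (1/78 + 1/79)
= 3/2 - 1/78 - 1/79 = 4543/3081

Sum = 4543/3081


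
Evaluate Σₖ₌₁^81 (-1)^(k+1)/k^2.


S = 1 - 1/4 + 1/9 - 1/16 + 1/25 - 1/36 + 1/49 - 1/64 ± ...
= 0.8225
(Full series converges to +π²/12 ≈ +0.8225)

S_81 = 0.8225


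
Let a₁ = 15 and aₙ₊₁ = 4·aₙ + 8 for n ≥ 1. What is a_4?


Computing step by step:
a_1 = 15
a_2 = 68
a_3 = 280
a_4 = 1128


a_4 = 1128


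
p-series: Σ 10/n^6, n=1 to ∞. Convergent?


p-series test: Σ c/n^p converges if p > 1, diverges if p ≤ 1 (constant c > 0 doesn't affect convergence).
p = 6
6 > 1 → CONVERGES

Converges (p = 6 > 1)


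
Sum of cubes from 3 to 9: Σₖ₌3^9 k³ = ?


Σₖ₌3^9 k³ = [9·10/2]² − [2·3/2]²
= 2025 − 9 = 2016

Σk³ = 2016


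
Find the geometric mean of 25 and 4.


GM = √(25×4) = √100 = 10

GM = 10


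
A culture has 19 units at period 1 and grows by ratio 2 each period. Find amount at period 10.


aₙ = a₁·r^(n-1)
= 19×2^9
= 19×512
= 9728

a_10 = 9728


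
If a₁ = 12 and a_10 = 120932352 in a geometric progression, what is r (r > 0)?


r^(n-1) = aₙ/a₁
r^9 = 120932352/12 = 10077696
r = 10077696^(1/9)
= 6

r = 6


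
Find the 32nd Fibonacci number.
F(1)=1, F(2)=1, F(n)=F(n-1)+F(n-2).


Fibonacci sequence: 1, 1, 2, 3, 5, 8, 13, 21, 34, 55, 89, ...
F(32) = 2178309

F(32) = 2178309


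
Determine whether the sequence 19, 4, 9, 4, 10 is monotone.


Differences: -15, 5, -5, 6
Difference at position 2 is +5 (> 0) but position 1 is -15 (< 0) — sequence both rises and falls
→ NOT monotonic

Not monotonic


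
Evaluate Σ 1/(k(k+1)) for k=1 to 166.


1/(k(k+1)) = 1/k - 1/(k+1) (partial fractions)
Telescoping: Σ = 1 - 1/167 = 166/167

Sum = 166/167


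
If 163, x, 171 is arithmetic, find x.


AM = (163 + 171)/2 = 334/2 = 167

AM = 167


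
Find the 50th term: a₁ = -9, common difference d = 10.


aₙ = a₁ + (n-1)d
= -9 + (50-1)×10
= -9 + 490
= 481

a_50 = 481


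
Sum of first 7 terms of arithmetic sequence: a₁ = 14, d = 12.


aₙ = 14 + (7-1)×12 = 86
Sₙ = n(a₁+aₙ)/2 = 7×(14+86)/2
= 7×100/2 = 350

S_7 = 350


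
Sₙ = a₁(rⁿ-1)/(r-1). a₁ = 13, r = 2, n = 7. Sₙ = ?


Sₙ = 13×(2^7 - 1)/(2 - 1)
= 13×(128 - 1)/1
= 13×127/1
= 1651

S_7 = 1651


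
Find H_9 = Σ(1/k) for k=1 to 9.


H_9 = 1/1 + 1/2 + 1/3 + 1/4 + 1/5 + 1/6 + 1/7 + 1/8 + 1/9
= 7129/2520
≈ 2.829

H_9 = 7129/2520 ≈ 2.829


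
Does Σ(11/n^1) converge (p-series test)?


p-series test: Σ c/n^p converges if p > 1, diverges if p ≤ 1 (constant c > 0 doesn't affect convergence).
p = 1
1 ≤ 1 → DIVERGES

Diverges (p = 1 ≤ 1)


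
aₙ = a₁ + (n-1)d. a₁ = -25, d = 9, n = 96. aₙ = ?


aₙ = a₁ + (n-1)d
= -25 + (96-1)×9
= -25 + 855
= 830

a_96 = 830


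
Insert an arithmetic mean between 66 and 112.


AM = (66 + 112)/2 = 178/2 = 89

AM = 89


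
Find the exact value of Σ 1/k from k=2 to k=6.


Σₖ₌2^6 1/k = 1/2 + 1/3 + 1/4 + 1/5 + 1/6
= 29/20
≈ 1.45

Sum = 29/20 ≈ 1.45


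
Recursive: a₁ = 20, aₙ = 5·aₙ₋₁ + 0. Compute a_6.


Computing step by step:
a_1 = 20
a_2 = 100
a_3 = 500
a_4 = 2500
a_5 = 12500
a_6 = 62500


a_6 = 62500


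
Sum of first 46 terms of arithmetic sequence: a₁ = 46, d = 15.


aₙ = 46 + (46-1)×15 = 721
Sₙ = n(a₁+aₙ)/2 = 46×(46+721)/2
= 46×767/2 = 17641

S_46 = 17641


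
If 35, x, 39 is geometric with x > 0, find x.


GM = √(35×39) = √1365 = 36.9459

GM = 36.9459


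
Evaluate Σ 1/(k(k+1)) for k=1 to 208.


1/(k(k+1)) = 1/k - 1/(k+1) (partial fractions)
Telescoping: Σ = 1 - 1/209 = 208/209

Sum = 208/209


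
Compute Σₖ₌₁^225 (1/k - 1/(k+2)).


Telescoping with gap 2: two head and two tail terms survive.
= (1 + 1/2) - (1/226 + 1/227)
= 3/2 - 1/226 - 1/227 = 38250/25651

Sum = 38250/25651


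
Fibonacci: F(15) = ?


Fibonacci sequence: 1, 1, 2, 3, 5, 8, 13, 21, 34, 55, 89, ...
F(15) = 610

F(15) = 610


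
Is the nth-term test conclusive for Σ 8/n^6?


lim(n→∞) 8/n^6 = 0
lim aₙ = 0 → nth-term test is INCONCLUSIVE
(Need other tests; this is actually a convergent p-series with p=6 > 1)

Inconclusive (lim aₙ = 0; need another test)


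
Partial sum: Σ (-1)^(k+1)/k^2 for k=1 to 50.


S = 1 - 1/4 + 1/9 - 1/16 + 1/25 - 1/36 + 1/49 - 1/64 ± ...
= 0.8223
(Full series converges to +π²/12 ≈ +0.8225)

S_50 = 0.8223


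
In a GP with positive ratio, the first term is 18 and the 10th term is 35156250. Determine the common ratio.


r^(n-1) = aₙ/a₁
r^9 = 35156250/18 = 1953125
r = 1953125^(1/9)
= 5

r = 5


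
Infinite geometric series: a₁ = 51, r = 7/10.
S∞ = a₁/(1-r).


S∞ = a₁/(1-r) = 51/(1 - 7/10)
= 51/(3/10)
= 170

S∞ = 170


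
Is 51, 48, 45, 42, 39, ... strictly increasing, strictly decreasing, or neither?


Differences: -3, -3, -3, -3
All differences < 0 → strictly DECREASING

Monotonically decreasing


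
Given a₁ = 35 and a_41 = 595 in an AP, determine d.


d = (aₙ - a₁)/(n-1)
= (595 - 35)/(41-1)
= 560/40 = 14

d = 14


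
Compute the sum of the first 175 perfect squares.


n = 175
n(n+1)(2n+1)/6 = 175×176×351/6
= 10810800/6 = 1801800

Σk² = 1801800


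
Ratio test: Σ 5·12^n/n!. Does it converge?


aₙ = 5·12^n/n!
a_{n+1}/aₙ = 12^(n+1)/(n+1)! × n!/12^n  (constant 5 cancels)
= 12/(n+1)
L = lim(n→∞) 12/(n+1) = 0
L < 1 → series CONVERGES

Converges (ratio test: L = 0 < 1)


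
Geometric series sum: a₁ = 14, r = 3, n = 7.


Sₙ = 14×(3^7 - 1)/(3 - 1)
= 14×(2187 - 1)/2
= 14×2186/2
= 15302

S_7 = 15302


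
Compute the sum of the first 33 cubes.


n(n+1)/2 = 33×34/2 = 561
Σk³ = 561² = 314721

Σk³ = 314721


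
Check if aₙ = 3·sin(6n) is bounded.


For all n, -1 ≤ sin(6n) ≤ 1, so -3 ≤ 3·sin(6n) ≤ 3
Lower bound: -3, Upper bound: 3
The sequence IS bounded

Bounded (-3 ≤ aₙ ≤ 3)


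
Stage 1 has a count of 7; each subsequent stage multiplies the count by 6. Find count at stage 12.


aₙ = a₁·r^(n-1)
= 7×6^11
= 7×362797056
= 2539579392

a_12 = 2539579392


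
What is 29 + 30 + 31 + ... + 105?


Σₖ₌29^105 k = Σₖ₌₁^105 k − Σₖ₌₁^28 k
= 105·106/2 − 28·29/2
= 5565 − 406 = 5159

Σk = 5159


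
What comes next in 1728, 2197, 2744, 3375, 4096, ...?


Pattern: perfect cubes: n³
Terms: 1728, 2197, 2744, 3375, 4096
Next term = 4913

Next term = 4913


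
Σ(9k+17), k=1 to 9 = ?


Σ(9k+17) = 9·Σk + 17·n
= 9·45 + 17·9
= 405 + 153 = 558

Σ = 558


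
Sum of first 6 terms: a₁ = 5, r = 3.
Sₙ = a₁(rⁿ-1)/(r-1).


Sₙ = 5×(3^6 - 1)/(3 - 1)
= 5×(729 - 1)/2
= 5×728/2
= 1820

S_6 = 1820


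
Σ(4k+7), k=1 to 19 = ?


Σ(4k+7) = 4·Σk + 7·n
= 4·190 + 7·19
= 760 + 133 = 893

Σ = 893


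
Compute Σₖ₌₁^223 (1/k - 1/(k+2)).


Telescoping with gap 2: two head and two tail terms survive.
= (1 + 1/2) - (1/224 + 1/225)
= 3/2 - 1/224 - 1/225 = 75151/50400

Sum = 75151/50400


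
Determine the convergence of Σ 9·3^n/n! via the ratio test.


aₙ = 9·3^n/n!
a_{n+1}/aₙ = 3^(n+1)/(n+1)! × n!/3^n  (constant 9 cancels)
= 3/(n+1)
L = lim(n→∞) 3/(n+1) = 0
L < 1 → series CONVERGES

Converges (ratio test: L = 0 < 1)


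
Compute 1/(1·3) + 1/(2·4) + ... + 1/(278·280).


1/(k(k+2)) = (1/2)·(1/k - 1/(k+2)) (partial fractions)
Telescoping: Σ = (1/2)·(1 + 1/2 - 1/279 - 1/280) = 116621/156240

Sum = 116621/156240


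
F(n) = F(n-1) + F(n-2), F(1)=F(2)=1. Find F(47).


Fibonacci sequence: 1, 1, 2, 3, 5, 8, 13, 21, 34, 55, 89, ...
F(47) = 2971215073

F(47) = 2971215073


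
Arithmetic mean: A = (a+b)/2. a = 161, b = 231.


AM = (161 + 231)/2 = 392/2 = 196

AM = 196


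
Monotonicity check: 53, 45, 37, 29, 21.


Differences: -8, -8, -8, -8
All differences < 0 → strictly DECREASING

Monotonically decreasing


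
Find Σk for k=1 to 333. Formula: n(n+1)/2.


n(n+1)/2 = 333×334/2 = 111222/2 = 55611

Σk = 55611


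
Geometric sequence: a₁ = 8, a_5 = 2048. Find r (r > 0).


r^(n-1) = aₙ/a₁
r^4 = 2048/8 = 256
r = 256^(1/4)
= ±4; taking r > 0 gives r = 4

r = 4


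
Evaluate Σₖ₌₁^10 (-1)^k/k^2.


S = -1 + 1/4 - 1/9 + 1/16 - 1/25 + 1/36 - 1/49 + 1/64 ± ...
= -0.818
(Full series converges to -π²/12 ≈ -0.8225)

S_10 = -0.818


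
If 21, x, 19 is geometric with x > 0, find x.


GM = √(21×19) = √399 = 19.975

GM = 19.975


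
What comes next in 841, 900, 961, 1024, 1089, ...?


Pattern: perfect squares: n²
Terms: 841, 900, 961, 1024, 1089
Next term = 1156

Next term = 1156


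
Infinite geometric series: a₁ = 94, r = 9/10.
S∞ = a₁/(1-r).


S∞ = a₁/(1-r) = 94/(1 - 9/10)
= 94/(1/10)
= 940

S∞ = 940


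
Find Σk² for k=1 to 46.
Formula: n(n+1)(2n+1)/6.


n = 46
n(n+1)(2n+1)/6 = 46×47×93/6
= 201066/6 = 33511

Σk² = 33511


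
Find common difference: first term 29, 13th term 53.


d = (aₙ - a₁)/(n-1)
= (53 - 29)/(13-1)
= 24/12 = 2

d = 2


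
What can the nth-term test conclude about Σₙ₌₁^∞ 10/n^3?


lim(n→∞) 10/n^3 = 0
lim aₙ = 0 → nth-term test is INCONCLUSIVE
(Need other tests; this is actually a convergent p-series with p=3 > 1)

Inconclusive (lim aₙ = 0; need another test)


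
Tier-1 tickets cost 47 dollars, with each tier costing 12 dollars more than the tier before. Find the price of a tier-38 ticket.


aₙ = a₁ + (n-1)d
= 47 + (38-1)×12
= 47 + 444
= 491

a_38 = 491


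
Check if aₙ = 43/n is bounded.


a₁ = 43, a₂ = 43/2, a₃ = 43/3, ...
0 < aₙ ≤ 43 for all n ≥ 1
Lower bound: 0, Upper bound: 43
The sequence IS bounded

Bounded (0 < aₙ ≤ 43)


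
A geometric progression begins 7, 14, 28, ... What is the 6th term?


aₙ = a₁·r^(n-1)
= 7×2^5
= 7×32
= 224

a_6 = 224


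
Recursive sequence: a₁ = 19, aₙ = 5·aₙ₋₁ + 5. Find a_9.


Computing step by step:
a_1 = 19
a_2 = 100
a_3 = 505
a_4 = 2530
a_5 = 12655
a_6 = 63280
a_7 = 316405
a_8 = 1582030
a_9 = 7910155


a_9 = 7910155


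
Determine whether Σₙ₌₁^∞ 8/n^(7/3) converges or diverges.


p-series test: Σ c/n^p converges if p > 1, diverges if p ≤ 1 (constant c > 0 doesn't affect convergence).
p = 7/3
7/3 > 1 → CONVERGES

Converges (p = 7/3 > 1)
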